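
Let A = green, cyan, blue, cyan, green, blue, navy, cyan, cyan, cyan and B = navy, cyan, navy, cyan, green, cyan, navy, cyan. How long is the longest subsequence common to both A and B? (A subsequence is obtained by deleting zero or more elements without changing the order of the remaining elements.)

5

A longest common subsequence is cyan, cyan, green, navy, cyan (length 5); the LCS DP confirms no longer common subsequence exists.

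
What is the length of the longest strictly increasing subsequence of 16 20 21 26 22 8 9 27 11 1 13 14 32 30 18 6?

6

One longest increasing subsequence is 16, 20, 21, 26, 27, 32 (positions 1,2,3,4,8,13), of length 6; no longer one exists.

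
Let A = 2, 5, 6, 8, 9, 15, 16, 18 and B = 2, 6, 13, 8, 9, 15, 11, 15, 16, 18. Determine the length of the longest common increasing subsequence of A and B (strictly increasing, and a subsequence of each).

A longest common strictly increasing subsequence is 2, 6, 8, 9, 15, 16, 18 (length 7); it appears in order in both A and B, and no longer such subsequence exists.

7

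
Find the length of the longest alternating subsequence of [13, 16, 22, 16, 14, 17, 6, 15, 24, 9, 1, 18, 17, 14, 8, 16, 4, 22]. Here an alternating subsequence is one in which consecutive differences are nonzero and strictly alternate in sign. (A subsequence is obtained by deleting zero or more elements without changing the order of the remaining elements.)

12

Track the best alternating length ending on an up-step vs a down-step at each position: up/down = 1/1, 2/1, 2/1, 2/3, 2/3, 4/3, 1/5, 6/5, 6/1, 6/7, 1/7, 8/7, 8/9, 8/9, 8/9, 10/9, 8/11, 12/7.
The maximum over both is 12; one such subsequence is 13, 22, 16, 17, 6, 15, 9, 18, 14, 16, 4, 22.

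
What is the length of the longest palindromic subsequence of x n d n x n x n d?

One longest palindromic subsequence is dnxnxnd (positions 3,4,5,6,7,8,9); it reads the same forward and backward, and the interval DP gives dp[1][9] = 7.

7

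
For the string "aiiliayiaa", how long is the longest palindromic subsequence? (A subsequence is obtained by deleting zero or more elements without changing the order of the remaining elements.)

7

One longest palindromic subsequence is aiiliia (positions 1,2,3,4,5,8,10); it reads the same forward and backward, and the interval DP gives dp[1][10] = 7.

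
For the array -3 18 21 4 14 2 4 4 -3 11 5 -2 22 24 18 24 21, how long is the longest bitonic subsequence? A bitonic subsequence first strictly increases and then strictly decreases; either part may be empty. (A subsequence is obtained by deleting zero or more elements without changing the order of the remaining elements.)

7

One longest bitonic subsequence is -3, 18, 21, 14, 11, 5, -2 (positions 1,2,3,5,10,11,12): it rises to 21 then falls. Length 7 is optimal.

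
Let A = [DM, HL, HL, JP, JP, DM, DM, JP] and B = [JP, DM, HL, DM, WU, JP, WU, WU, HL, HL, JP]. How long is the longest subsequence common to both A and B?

4

Backtracking the LCS table gives one alignment: DM (A1,B4) → HL (A2,B9) → HL (A3,B10) → JP (A8,B11).
So the longest common subsequence has length 4.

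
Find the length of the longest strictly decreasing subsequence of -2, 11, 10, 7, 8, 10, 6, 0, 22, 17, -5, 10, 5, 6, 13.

6

Scanning left to right, the best length ending at each element is: -2→1, 11→1, 10→2, 7→3, 8→3, 10→2, 6→4, 0→5, 22→1, 17→2, -5→6, 10→3, 5→5, 6→4, 13→3.
So the longest decreasing subsequence has length 6, e.g. 11, 10, 7, 6, 0, -5.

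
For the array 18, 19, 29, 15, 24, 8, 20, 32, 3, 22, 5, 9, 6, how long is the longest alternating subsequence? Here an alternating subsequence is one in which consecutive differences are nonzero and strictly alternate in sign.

11

Track the best alternating length ending on an up-step vs a down-step at each position: up/down = 1/1, 2/1, 2/1, 1/3, 4/3, 1/5, 6/5, 6/1, 1/7, 8/7, 8/9, 10/9, 10/11.
The maximum over both is 11; one such subsequence is 18, 19, 15, 24, 8, 20, 3, 22, 5, 9, 6.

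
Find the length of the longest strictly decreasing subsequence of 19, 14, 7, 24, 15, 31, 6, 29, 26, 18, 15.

Let dp[i] be the longest decreasing subsequence ending at position i. Then dp = [1, 2, 3, 1, 2, 1, 4, 2, 3, 4, 5].
The maximum is 5; one witness is 31, 29, 26, 18, 15 at positions 6,8,9,10,11.

5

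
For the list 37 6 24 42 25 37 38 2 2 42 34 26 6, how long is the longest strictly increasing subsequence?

6

Let dp[i] be the longest increasing subsequence ending at position i. Then dp = [1, 1, 2, 3, 3, 4, 5, 1, 1, 6, 4, 4, 2].
The maximum is 6; one witness is 6, 24, 25, 37, 38, 42 at positions 2,3,5,6,7,10.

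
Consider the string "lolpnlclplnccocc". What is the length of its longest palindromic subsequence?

One longest palindromic subsequence is olplclplo (positions 2,3,4,6,7,8,9,10,14); it reads the same forward and backward, and the interval DP gives dp[1][16] = 9.

9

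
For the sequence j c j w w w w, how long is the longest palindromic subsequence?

Using dp[i][j] = 2 + dp[i+1][j−1] if the ends match, else max(dp[i+1][j], dp[i][j−1]):
dp[1][7] = 4. A witness is wwww at positions 4,5,6,7.

4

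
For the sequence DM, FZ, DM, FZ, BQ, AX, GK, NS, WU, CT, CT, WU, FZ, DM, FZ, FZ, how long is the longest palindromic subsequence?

10

One longest palindromic subsequence is FZ DM FZ WU CT CT WU FZ DM FZ (positions 2,3,4,9,10,11,12,13,14,16); it reads the same forward and backward, and the interval DP gives dp[1][16] = 10.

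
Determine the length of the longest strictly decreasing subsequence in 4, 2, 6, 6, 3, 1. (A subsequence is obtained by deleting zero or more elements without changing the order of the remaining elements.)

3

Let dp[i] be the longest decreasing subsequence ending at position i. Then dp = [1, 2, 1, 1, 2, 3].
The maximum is 3; one witness is 4, 2, 1 at positions 1,2,6.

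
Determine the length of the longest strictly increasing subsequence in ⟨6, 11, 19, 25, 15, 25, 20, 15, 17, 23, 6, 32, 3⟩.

One longest increasing subsequence is 6, 11, 19, 20, 23, 32 (positions 1,2,3,7,10,12), of length 6; no longer one exists.

6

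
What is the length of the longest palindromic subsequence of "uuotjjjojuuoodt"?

9

One longest palindromic subsequence is uuojjjouu (positions 1,2,3,5,6,7,8,10,11); it reads the same forward and backward, and the interval DP gives dp[1][15] = 9.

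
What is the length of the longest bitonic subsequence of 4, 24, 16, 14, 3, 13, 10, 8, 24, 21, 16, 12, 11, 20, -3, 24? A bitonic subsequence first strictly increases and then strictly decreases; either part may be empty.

8

One longest bitonic subsequence is 4, 24, 16, 14, 13, 12, 11, -3 (positions 1,2,3,4,6,12,13,15): it rises to 24 then falls. Length 8 is optimal.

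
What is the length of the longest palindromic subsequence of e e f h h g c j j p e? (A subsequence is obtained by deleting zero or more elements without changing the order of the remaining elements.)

4

One longest palindromic subsequence is ejje (positions 1,8,9,11); it reads the same forward and backward, and the interval DP gives dp[1][11] = 4.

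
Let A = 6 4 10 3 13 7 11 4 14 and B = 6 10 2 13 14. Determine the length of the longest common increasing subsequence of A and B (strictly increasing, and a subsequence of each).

4

A longest common strictly increasing subsequence is 6, 10, 13, 14 (length 4); it appears in order in both A and B, and no longer such subsequence exists.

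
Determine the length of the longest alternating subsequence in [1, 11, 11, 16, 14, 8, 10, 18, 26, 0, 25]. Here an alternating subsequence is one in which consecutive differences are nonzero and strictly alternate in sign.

6

Track the best alternating length ending on an up-step vs a down-step at each position: up/down = 1/1, 2/1, 2/1, 2/1, 2/3, 2/3, 4/3, 4/1, 4/1, 1/5, 6/5.
The maximum over both is 6; one such subsequence is 1, 11, 8, 10, 0, 25.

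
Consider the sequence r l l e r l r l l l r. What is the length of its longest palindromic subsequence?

One longest palindromic subsequence is rlllrlllr (positions 1,2,3,6,7,8,9,10,11); it reads the same forward and backward, and the interval DP gives dp[1][11] = 9.

9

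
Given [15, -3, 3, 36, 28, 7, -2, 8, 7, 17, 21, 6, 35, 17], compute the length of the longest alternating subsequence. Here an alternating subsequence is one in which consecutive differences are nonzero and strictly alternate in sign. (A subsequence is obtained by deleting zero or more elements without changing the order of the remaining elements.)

Track the best alternating length ending on an up-step vs a down-step at each position: up/down = 1/1, 1/2, 3/2, 3/1, 3/4, 3/4, 3/4, 5/4, 5/6, 7/4, 7/4, 5/8, 9/4, 9/10.
The maximum over both is 10; one such subsequence is 15, -3, 36, 7, 8, 7, 17, 6, 35, 17.

10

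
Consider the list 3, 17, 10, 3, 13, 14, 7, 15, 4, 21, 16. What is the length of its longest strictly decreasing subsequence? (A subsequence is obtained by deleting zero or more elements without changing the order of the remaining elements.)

4

Let dp[i] be the longest decreasing subsequence ending at position i. Then dp = [1, 1, 2, 3, 2, 2, 3, 2, 4, 1, 2].
The maximum is 4; one witness is 17, 10, 7, 4 at positions 2,3,7,9.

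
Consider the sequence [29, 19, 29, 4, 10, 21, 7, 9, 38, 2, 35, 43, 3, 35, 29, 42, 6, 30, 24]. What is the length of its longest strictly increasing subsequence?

Scanning left to right, the best length ending at each element is: 29→1, 19→1, 29→2, 4→1, 10→2, 21→3, 7→2, 9→3, 38→4, 2→1, 35→4, 43→5, 3→2, 35→4, 29→4, 42→5, 6→3, 30→5, 24→4.
So the longest increasing subsequence has length 5, e.g. 4, 10, 21, 38, 43.

5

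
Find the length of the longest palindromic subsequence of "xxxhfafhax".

Using dp[i][j] = 2 + dp[i+1][j−1] if the ends match, else max(dp[i+1][j], dp[i][j−1]):
dp[1][10] = 7. A witness is xhfafhx at positions 1,4,5,6,7,8,10.

7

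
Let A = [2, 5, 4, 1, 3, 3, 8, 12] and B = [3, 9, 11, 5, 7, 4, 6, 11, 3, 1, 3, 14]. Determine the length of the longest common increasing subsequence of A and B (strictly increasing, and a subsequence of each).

A longest common strictly increasing subsequence is 1, 3 (length 2); it appears in order in both A and B, and no longer such subsequence exists.

2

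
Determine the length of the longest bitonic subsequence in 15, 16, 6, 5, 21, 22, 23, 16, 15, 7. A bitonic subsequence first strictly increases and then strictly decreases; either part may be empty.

8

Let inc[i] be the LIS ending at i and dec[i] the longest strictly decreasing subsequence starting at i. inc = [1, 2, 1, 1, 3, 4, 5, 2, 2, 2], dec = [3, 3, 2, 1, 4, 4, 4, 3, 2, 1].
max_i inc[i]+dec[i]−1 = 8, with one witness 15, 16, 21, 22, 23, 16, 15, 7.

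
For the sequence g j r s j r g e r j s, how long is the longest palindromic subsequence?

Using dp[i][j] = 2 + dp[i+1][j−1] if the ends match, else max(dp[i+1][j], dp[i][j−1]):
dp[1][11] = 7. A witness is sjrerjs at positions 4,5,6,8,9,10,11.

7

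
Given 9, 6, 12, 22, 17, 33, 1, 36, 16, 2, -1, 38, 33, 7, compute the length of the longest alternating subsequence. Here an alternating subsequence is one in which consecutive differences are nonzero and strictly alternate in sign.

10

A longest alternating subsequence is 9, 6, 22, 17, 33, 1, 36, 16, 38, 33 (positions 1,2,4,5,6,7,8,9,12,13); its 9 consecutive differences strictly alternate in sign, and length 10 is optimal.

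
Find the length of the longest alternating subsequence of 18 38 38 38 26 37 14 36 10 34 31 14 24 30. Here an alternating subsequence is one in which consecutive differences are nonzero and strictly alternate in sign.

10

A longest alternating subsequence is 18, 38, 26, 37, 14, 36, 10, 34, 14, 24 (positions 1,2,5,6,7,8,9,10,12,13); its 9 consecutive differences strictly alternate in sign, and length 10 is optimal.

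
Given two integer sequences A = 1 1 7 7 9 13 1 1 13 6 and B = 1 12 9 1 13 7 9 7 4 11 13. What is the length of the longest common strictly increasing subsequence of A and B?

4

For each value that appears in both, track the longest common increasing run ending there.
The best achievable length is 4; one witness is 1, 7, 9, 13 (A-positions 1,3,5,6, B-positions 1,6,7,11).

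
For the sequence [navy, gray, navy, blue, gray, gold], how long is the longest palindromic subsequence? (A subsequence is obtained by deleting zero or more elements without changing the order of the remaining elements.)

3

Using dp[i][j] = 2 + dp[i+1][j−1] if the ends match, else max(dp[i+1][j], dp[i][j−1]):
dp[1][6] = 3. A witness is gray blue gray at positions 2,4,5.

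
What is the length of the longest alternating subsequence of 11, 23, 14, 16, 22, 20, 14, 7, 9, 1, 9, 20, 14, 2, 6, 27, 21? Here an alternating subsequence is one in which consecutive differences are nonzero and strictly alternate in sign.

Track the best alternating length ending on an up-step vs a down-step at each position: up/down = 1/1, 2/1, 2/3, 4/3, 4/3, 4/5, 2/5, 1/5, 6/5, 1/7, 8/5, 8/5, 8/9, 8/9, 10/9, 10/1, 10/11.
The maximum over both is 11; one such subsequence is 11, 23, 14, 16, 7, 9, 1, 20, 14, 27, 21.

11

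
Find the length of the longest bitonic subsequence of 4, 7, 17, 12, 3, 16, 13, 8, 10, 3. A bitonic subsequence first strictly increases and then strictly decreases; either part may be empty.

7

Let inc[i] be the LIS ending at i and dec[i] the longest strictly decreasing subsequence starting at i. inc = [1, 2, 3, 3, 1, 4, 4, 3, 4, 1], dec = [2, 2, 5, 3, 1, 4, 3, 2, 2, 1].
max_i inc[i]+dec[i]−1 = 7, with one witness 4, 7, 17, 16, 13, 10, 3.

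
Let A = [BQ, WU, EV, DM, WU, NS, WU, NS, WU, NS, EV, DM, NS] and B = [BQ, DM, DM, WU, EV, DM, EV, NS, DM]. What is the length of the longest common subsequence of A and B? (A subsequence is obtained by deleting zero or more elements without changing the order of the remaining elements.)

6

A longest common subsequence is BQ, WU, EV, DM, NS, DM (length 6); the LCS DP confirms no longer common subsequence exists.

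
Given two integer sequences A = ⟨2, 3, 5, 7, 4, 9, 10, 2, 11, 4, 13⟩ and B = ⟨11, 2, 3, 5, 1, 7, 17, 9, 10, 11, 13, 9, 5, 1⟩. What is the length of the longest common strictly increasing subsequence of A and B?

For each value that appears in both, track the longest common increasing run ending there.
The best achievable length is 8; one witness is 2, 3, 5, 7, 9, 10, 11, 13 (A-positions 1,2,3,4,6,7,9,11, B-positions 2,3,4,6,8,9,10,11).

8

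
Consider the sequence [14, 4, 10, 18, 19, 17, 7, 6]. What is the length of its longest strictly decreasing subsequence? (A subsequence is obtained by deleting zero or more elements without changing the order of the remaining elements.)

4

One longest decreasing subsequence is 14, 10, 7, 6 (positions 1,3,7,8), of length 4; no longer one exists.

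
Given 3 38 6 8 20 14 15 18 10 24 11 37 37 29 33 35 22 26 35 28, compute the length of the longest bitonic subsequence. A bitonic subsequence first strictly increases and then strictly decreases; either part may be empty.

11

Let inc[i] be the LIS ending at i and dec[i] the longest strictly decreasing subsequence starting at i. inc = [1, 2, 2, 3, 4, 4, 5, 6, 4, 7, 5, 8, 8, 8, 9, 10, 7, 8, 10, 9], dec = [1, 4, 1, 1, 3, 2, 2, 2, 1, 2, 1, 3, 3, 2, 2, 2, 1, 1, 2, 1].
max_i inc[i]+dec[i]−1 = 11, with one witness 3, 6, 8, 14, 15, 18, 24, 29, 33, 35, 28.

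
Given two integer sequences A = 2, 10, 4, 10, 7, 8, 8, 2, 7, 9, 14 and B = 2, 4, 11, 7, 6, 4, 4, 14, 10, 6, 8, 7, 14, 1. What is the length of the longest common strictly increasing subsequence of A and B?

5

A longest common strictly increasing subsequence is 2, 4, 7, 8, 14 (length 5); it appears in order in both A and B, and no longer such subsequence exists.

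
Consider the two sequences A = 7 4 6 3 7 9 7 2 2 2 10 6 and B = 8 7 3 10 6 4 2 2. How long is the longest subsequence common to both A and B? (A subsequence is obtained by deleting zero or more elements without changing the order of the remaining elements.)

4

A longest common subsequence is 7, 4, 2, 2 (length 4); the LCS DP confirms no longer common subsequence exists.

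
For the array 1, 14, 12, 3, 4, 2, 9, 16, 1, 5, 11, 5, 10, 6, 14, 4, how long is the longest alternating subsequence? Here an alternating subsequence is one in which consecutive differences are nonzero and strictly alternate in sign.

13

Track the best alternating length ending on an up-step vs a down-step at each position: up/down = 1/1, 2/1, 2/3, 2/3, 4/3, 2/5, 6/3, 6/1, 1/7, 8/7, 8/7, 8/9, 10/9, 10/11, 12/7, 8/13.
The maximum over both is 13; one such subsequence is 1, 14, 3, 4, 2, 9, 1, 11, 5, 10, 6, 14, 4.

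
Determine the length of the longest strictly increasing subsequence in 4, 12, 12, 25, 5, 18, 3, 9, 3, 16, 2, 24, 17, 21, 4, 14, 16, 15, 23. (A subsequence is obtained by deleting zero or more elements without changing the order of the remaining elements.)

7

Scanning left to right, the best length ending at each element is: 4→1, 12→2, 12→2, 25→3, 5→2, 18→3, 3→1, 9→3, 3→1, 16→4, 2→1, 24→5, 17→5, 21→6, 4→2, 14→4, 16→5, 15→5, 23→7.
So the longest increasing subsequence has length 7, e.g. 4, 5, 9, 16, 17, 21, 23.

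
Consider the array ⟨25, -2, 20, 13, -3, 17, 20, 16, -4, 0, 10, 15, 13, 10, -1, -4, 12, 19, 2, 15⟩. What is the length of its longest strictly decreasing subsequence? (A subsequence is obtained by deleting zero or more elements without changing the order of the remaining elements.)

Scanning left to right, the best length ending at each element is: 25→1, -2→2, 20→2, 13→3, -3→4, 17→3, 20→2, 16→4, -4→5, 0→5, 10→5, 15→5, 13→6, 10→7, -1→8, -4→9, 12→7, 19→3, 2→8, 15→5.
So the longest decreasing subsequence has length 9, e.g. 25, 20, 17, 16, 15, 13, 10, -1, -4.

9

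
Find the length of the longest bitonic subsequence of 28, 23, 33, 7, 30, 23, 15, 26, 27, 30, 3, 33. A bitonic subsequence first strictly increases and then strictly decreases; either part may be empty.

One longest bitonic subsequence is 28, 33, 30, 23, 15, 3 (positions 1,3,5,6,7,11): it rises to 33 then falls. Length 6 is optimal.

6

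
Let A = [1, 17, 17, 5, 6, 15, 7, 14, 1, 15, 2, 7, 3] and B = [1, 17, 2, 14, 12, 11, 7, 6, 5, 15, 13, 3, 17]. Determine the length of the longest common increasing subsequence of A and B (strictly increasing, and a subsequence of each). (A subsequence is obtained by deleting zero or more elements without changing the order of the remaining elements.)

3

For each value that appears in both, track the longest common increasing run ending there.
The best achievable length is 3; one witness is 1, 2, 7 (A-positions 1,11,12, B-positions 1,3,7).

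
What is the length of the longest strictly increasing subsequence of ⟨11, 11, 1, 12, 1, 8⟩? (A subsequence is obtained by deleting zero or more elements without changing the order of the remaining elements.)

One longest increasing subsequence is 11, 12 (positions 1,4), of length 2; no longer one exists.

2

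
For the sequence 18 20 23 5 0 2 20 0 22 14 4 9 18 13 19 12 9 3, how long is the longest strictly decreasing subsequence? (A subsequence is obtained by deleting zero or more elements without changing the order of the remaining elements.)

Let dp[i] be the longest decreasing subsequence ending at position i. Then dp = [1, 1, 1, 2, 3, 3, 2, 4, 2, 3, 4, 4, 3, 4, 3, 5, 6, 7].
The maximum is 7; one witness is 23, 20, 14, 13, 12, 9, 3 at positions 3,7,10,14,16,17,18.

7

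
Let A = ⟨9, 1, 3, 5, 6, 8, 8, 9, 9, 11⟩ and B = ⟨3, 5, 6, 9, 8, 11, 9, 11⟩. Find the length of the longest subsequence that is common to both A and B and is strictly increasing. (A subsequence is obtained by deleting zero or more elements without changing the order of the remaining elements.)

6

A longest common strictly increasing subsequence is 3, 5, 6, 8, 9, 11 (length 6); it appears in order in both A and B, and no longer such subsequence exists.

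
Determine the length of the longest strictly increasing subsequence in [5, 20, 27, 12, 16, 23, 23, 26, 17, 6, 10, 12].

5

One longest increasing subsequence is 5, 12, 16, 23, 26 (positions 1,4,5,6,8), of length 5; no longer one exists.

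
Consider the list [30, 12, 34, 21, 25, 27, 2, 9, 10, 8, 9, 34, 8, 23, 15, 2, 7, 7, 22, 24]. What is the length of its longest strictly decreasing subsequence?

Let dp[i] be the longest decreasing subsequence ending at position i. Then dp = [1, 2, 1, 2, 2, 2, 3, 3, 3, 4, 4, 1, 5, 3, 4, 6, 6, 6, 4, 3].
The maximum is 6; one witness is 30, 12, 10, 9, 8, 2 at positions 1,2,9,11,13,16.

6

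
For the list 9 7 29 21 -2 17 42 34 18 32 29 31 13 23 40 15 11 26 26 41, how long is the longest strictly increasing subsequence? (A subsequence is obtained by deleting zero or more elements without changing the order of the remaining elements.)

7

Scanning left to right, the best length ending at each element is: 9→1, 7→1, 29→2, 21→2, -2→1, 17→2, 42→3, 34→3, 18→3, 32→4, 29→4, 31→5, 13→2, 23→4, 40→6, 15→3, 11→2, 26→5, 26→5, 41→7.
So the longest increasing subsequence has length 7, e.g. 9, 17, 18, 29, 31, 40, 41.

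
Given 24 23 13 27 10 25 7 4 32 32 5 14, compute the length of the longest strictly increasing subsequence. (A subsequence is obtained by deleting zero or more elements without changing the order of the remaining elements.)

3

One longest increasing subsequence is 24, 27, 32 (positions 1,4,9), of length 3; no longer one exists.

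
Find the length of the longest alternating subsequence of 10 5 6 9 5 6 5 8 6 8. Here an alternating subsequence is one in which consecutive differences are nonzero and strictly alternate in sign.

9

Track the best alternating length ending on an up-step vs a down-step at each position: up/down = 1/1, 1/2, 3/2, 3/2, 1/4, 5/4, 1/6, 7/4, 7/8, 9/4.
The maximum over both is 9; one such subsequence is 10, 5, 6, 5, 6, 5, 8, 6, 8.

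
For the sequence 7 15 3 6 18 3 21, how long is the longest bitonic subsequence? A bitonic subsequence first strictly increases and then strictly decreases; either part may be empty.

One longest bitonic subsequence is 7, 15, 6, 3 (positions 1,2,4,6): it rises to 15 then falls. Length 4 is optimal.

4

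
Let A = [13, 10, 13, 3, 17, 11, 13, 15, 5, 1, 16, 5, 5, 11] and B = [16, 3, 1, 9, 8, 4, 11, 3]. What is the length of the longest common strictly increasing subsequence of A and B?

For each value that appears in both, track the longest common increasing run ending there.
The best achievable length is 2; one witness is 3, 11 (A-positions 4,6, B-positions 2,7).

2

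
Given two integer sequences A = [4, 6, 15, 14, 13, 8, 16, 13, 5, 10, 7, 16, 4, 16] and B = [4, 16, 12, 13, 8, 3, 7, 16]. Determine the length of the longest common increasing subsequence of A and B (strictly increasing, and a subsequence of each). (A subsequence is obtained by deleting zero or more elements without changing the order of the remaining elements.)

A longest common strictly increasing subsequence is 4, 13, 16 (length 3); it appears in order in both A and B, and no longer such subsequence exists.

3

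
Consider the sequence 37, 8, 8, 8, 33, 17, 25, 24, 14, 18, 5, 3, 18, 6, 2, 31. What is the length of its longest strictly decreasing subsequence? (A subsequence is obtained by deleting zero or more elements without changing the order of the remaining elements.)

Scanning left to right, the best length ending at each element is: 37→1, 8→2, 8→2, 8→2, 33→2, 17→3, 25→3, 24→4, 14→5, 18→5, 5→6, 3→7, 18→5, 6→6, 2→8, 31→3.
So the longest decreasing subsequence has length 8, e.g. 37, 33, 25, 24, 14, 5, 3, 2.

8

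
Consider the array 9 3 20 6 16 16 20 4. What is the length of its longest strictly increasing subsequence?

4

Let dp[i] be the longest increasing subsequence ending at position i. Then dp = [1, 1, 2, 2, 3, 3, 4, 2].
The maximum is 4; one witness is 3, 6, 16, 20 at positions 2,4,5,7.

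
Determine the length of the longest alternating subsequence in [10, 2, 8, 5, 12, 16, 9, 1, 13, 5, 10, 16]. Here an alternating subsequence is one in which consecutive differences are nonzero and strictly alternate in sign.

A longest alternating subsequence is 10, 2, 8, 5, 12, 9, 13, 5, 10 (positions 1,2,3,4,5,7,9,10,11); its 8 consecutive differences strictly alternate in sign, and length 9 is optimal.

9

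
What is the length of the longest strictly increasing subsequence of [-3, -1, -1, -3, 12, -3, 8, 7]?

3

One longest increasing subsequence is -3, -1, 12 (positions 1,2,5), of length 3; no longer one exists.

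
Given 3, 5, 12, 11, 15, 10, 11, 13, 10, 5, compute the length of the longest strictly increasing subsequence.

Let dp[i] be the longest increasing subsequence ending at position i. Then dp = [1, 2, 3, 3, 4, 3, 4, 5, 3, 2].
The maximum is 5; one witness is 3, 5, 10, 11, 13 at positions 1,2,6,7,8.

5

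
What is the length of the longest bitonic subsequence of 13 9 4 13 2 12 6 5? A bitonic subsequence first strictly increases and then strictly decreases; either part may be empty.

5

One longest bitonic subsequence is 9, 13, 12, 6, 5 (positions 2,4,6,7,8): it rises to 13 then falls. Length 5 is optimal.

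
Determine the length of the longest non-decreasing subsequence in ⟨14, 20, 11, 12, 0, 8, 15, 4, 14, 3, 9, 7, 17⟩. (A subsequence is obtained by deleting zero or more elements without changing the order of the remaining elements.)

4

Scanning left to right, the best length ending at each element is: 14→1, 20→2, 11→1, 12→2, 0→1, 8→2, 15→3, 4→2, 14→3, 3→2, 9→3, 7→3, 17→4.
So the longest non-decreasing subsequence has length 4, e.g. 11, 12, 15, 17.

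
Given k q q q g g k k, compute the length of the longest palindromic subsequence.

5

Using dp[i][j] = 2 + dp[i+1][j−1] if the ends match, else max(dp[i+1][j], dp[i][j−1]):
dp[1][8] = 5. A witness is kqqqk at positions 1,2,3,4,8.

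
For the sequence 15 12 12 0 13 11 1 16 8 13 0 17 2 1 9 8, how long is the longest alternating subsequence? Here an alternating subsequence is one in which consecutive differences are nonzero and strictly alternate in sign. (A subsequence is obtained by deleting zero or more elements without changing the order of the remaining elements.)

12

Track the best alternating length ending on an up-step vs a down-step at each position: up/down = 1/1, 1/2, 1/2, 1/2, 3/2, 3/4, 3/4, 5/1, 5/6, 7/6, 1/8, 9/1, 9/10, 9/10, 11/10, 11/12.
The maximum over both is 12; one such subsequence is 15, 12, 13, 11, 16, 8, 13, 0, 17, 2, 9, 8.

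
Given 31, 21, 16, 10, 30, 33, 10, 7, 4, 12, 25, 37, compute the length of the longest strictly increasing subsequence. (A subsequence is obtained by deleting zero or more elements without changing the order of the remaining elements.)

4

Let dp[i] be the longest increasing subsequence ending at position i. Then dp = [1, 1, 1, 1, 2, 3, 1, 1, 1, 2, 3, 4].
The maximum is 4; one witness is 21, 30, 33, 37 at positions 2,5,6,12.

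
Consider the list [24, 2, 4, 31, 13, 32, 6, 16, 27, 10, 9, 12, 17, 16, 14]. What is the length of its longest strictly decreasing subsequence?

5

One longest decreasing subsequence is 31, 27, 17, 16, 14 (positions 4,9,13,14,15), of length 5; no longer one exists.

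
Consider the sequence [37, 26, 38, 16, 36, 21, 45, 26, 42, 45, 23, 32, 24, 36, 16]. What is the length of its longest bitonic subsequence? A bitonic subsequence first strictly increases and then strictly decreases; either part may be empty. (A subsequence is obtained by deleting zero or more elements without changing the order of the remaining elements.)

8

Let inc[i] be the LIS ending at i and dec[i] the longest strictly decreasing subsequence starting at i. inc = [1, 1, 2, 1, 2, 2, 3, 3, 4, 5, 3, 4, 4, 5, 1], dec = [5, 3, 5, 1, 4, 2, 5, 3, 4, 4, 2, 3, 2, 2, 1].
max_i inc[i]+dec[i]−1 = 8, with one witness 16, 21, 26, 42, 45, 32, 24, 16.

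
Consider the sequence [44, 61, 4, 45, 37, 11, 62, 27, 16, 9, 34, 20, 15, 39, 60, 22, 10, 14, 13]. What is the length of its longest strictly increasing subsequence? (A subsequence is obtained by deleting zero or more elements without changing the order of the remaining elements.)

Scanning left to right, the best length ending at each element is: 44→1, 61→2, 4→1, 45→2, 37→2, 11→2, 62→3, 27→3, 16→3, 9→2, 34→4, 20→4, 15→3, 39→5, 60→6, 22→5, 10→3, 14→4, 13→4.
So the longest increasing subsequence has length 6, e.g. 4, 11, 27, 34, 39, 60.

6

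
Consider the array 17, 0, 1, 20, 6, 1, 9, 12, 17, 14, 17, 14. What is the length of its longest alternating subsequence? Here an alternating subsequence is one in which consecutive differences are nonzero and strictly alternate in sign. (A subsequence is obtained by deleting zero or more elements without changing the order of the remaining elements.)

Track the best alternating length ending on an up-step vs a down-step at each position: up/down = 1/1, 1/2, 3/2, 3/1, 3/4, 3/4, 5/4, 5/4, 5/4, 5/6, 7/4, 5/8.
The maximum over both is 8; one such subsequence is 17, 0, 20, 6, 17, 14, 17, 14.

8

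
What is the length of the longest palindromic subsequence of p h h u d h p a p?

Using dp[i][j] = 2 + dp[i+1][j−1] if the ends match, else max(dp[i+1][j], dp[i][j−1]):
dp[1][9] = 5. A witness is phdhp at positions 1,3,5,6,9.

5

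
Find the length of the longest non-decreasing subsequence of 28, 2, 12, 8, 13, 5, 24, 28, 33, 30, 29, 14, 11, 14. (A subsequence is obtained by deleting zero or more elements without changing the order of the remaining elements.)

Let dp[i] be the longest non-decreasing subsequence ending at position i. Then dp = [1, 1, 2, 2, 3, 2, 4, 5, 6, 6, 6, 4, 3, 5].
The maximum is 6; one witness is 2, 12, 13, 24, 28, 33 at positions 2,3,5,7,8,9.

6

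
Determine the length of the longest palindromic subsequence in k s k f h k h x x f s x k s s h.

9

One longest palindromic subsequence is skfhkhfks (positions 2,3,4,5,6,7,10,13,15); it reads the same forward and backward, and the interval DP gives dp[1][16] = 9.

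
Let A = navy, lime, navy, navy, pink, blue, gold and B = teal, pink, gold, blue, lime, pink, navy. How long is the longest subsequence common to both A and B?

Backtracking the LCS table gives one alignment: lime (A2,B5) → navy (A4,B7).
So the longest common subsequence has length 2.

2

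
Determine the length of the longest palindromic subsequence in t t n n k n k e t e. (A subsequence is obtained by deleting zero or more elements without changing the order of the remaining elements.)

5

Using dp[i][j] = 2 + dp[i+1][j−1] if the ends match, else max(dp[i+1][j], dp[i][j−1]):
dp[1][10] = 5. A witness is tknkt at positions 2,5,6,7,9.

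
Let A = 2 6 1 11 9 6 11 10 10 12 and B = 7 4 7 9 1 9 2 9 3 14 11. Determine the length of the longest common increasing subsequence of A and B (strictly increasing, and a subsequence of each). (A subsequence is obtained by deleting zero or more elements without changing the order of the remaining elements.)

For each value that appears in both, track the longest common increasing run ending there.
The best achievable length is 3; one witness is 1, 9, 11 (A-positions 3,5,7, B-positions 5,6,11).

3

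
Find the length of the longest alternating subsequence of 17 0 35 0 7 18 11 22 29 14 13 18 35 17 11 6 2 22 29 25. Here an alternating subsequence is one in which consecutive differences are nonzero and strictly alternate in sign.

A longest alternating subsequence is 17, 0, 35, 0, 18, 11, 22, 14, 18, 17, 29, 25 (positions 1,2,3,4,6,7,8,10,12,14,19,20); its 11 consecutive differences strictly alternate in sign, and length 12 is optimal.

12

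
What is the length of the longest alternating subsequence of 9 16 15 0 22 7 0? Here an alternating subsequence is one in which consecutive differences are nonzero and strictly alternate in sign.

A longest alternating subsequence is 9, 16, 15, 22, 7 (positions 1,2,3,5,6); its 4 consecutive differences strictly alternate in sign, and length 5 is optimal.

5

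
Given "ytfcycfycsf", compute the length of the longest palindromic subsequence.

Using dp[i][j] = 2 + dp[i+1][j−1] if the ends match, else max(dp[i+1][j], dp[i][j−1]):
dp[1][11] = 7. A witness is fcyfycf at positions 3,4,5,7,8,9,11.

7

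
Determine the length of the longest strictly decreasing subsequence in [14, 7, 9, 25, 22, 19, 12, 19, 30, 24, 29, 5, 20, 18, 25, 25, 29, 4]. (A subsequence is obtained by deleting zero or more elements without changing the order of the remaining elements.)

One longest decreasing subsequence is 25, 22, 19, 12, 5, 4 (positions 4,5,6,7,12,18), of length 6; no longer one exists.

6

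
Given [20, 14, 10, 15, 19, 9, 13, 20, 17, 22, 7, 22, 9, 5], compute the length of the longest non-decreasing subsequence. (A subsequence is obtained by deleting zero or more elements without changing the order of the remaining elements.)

Scanning left to right, the best length ending at each element is: 20→1, 14→1, 10→1, 15→2, 19→3, 9→1, 13→2, 20→4, 17→3, 22→5, 7→1, 22→6, 9→2, 5→1.
So the longest non-decreasing subsequence has length 6, e.g. 14, 15, 19, 20, 22, 22.

6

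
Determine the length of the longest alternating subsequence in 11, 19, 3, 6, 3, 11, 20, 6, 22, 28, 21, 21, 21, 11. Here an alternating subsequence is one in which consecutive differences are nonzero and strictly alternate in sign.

Track the best alternating length ending on an up-step vs a down-step at each position: up/down = 1/1, 2/1, 1/3, 4/3, 1/5, 6/3, 6/1, 6/7, 8/1, 8/1, 8/9, 8/9, 8/9, 8/9.
The maximum over both is 9; one such subsequence is 11, 19, 3, 6, 3, 11, 6, 22, 21.

9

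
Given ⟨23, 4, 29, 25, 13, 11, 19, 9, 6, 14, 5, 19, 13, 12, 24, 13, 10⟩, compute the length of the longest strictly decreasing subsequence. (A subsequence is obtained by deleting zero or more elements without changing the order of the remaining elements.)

7

One longest decreasing subsequence is 29, 25, 13, 11, 9, 6, 5 (positions 3,4,5,6,8,9,11), of length 7; no longer one exists.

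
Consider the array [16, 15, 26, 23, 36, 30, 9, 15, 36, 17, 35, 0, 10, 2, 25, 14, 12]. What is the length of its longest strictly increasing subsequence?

4

Let dp[i] be the longest increasing subsequence ending at position i. Then dp = [1, 1, 2, 2, 3, 3, 1, 2, 4, 3, 4, 1, 2, 2, 4, 3, 3].
The maximum is 4; one witness is 16, 26, 30, 36 at positions 1,3,6,9.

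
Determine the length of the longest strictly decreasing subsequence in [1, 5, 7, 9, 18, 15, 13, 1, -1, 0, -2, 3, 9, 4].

Scanning left to right, the best length ending at each element is: 1→1, 5→1, 7→1, 9→1, 18→1, 15→2, 13→3, 1→4, -1→5, 0→5, -2→6, 3→4, 9→4, 4→5.
So the longest decreasing subsequence has length 6, e.g. 18, 15, 13, 1, -1, -2.

6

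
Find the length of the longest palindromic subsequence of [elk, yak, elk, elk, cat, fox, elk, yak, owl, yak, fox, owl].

One longest palindromic subsequence is fox yak owl yak fox (positions 6,8,9,10,11); it reads the same forward and backward, and the interval DP gives dp[1][12] = 5.

5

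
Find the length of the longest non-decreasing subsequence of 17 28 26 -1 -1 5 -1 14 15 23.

6

Scanning left to right, the best length ending at each element is: 17→1, 28→2, 26→2, -1→1, -1→2, 5→3, -1→3, 14→4, 15→5, 23→6.
So the longest non-decreasing subsequence has length 6, e.g. -1, -1, 5, 14, 15, 23.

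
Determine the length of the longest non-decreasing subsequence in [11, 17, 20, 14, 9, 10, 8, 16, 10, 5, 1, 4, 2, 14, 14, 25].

6

One longest non-decreasing subsequence is 9, 10, 10, 14, 14, 25 (positions 5,6,9,14,15,16), of length 6; no longer one exists.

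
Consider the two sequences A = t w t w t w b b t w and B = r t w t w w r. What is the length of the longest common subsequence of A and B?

Backtracking the LCS table gives one alignment: t (A1,B2) → w (A2,B3) → t (A3,B4) → w (A4,B5) → w (A6,B6).
So the longest common subsequence has length 5.

5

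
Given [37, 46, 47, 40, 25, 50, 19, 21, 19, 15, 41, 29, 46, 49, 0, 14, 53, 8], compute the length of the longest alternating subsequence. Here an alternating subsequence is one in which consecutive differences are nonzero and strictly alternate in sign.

A longest alternating subsequence is 37, 46, 40, 50, 19, 21, 19, 41, 29, 46, 0, 14, 8 (positions 1,2,4,6,7,8,9,11,12,13,15,16,18); its 12 consecutive differences strictly alternate in sign, and length 13 is optimal.

13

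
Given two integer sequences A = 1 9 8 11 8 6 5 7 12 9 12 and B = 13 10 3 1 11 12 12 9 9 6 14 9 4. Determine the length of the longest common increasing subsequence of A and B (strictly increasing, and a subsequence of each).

A longest common strictly increasing subsequence is 1, 11, 12 (length 3); it appears in order in both A and B, and no longer such subsequence exists.

3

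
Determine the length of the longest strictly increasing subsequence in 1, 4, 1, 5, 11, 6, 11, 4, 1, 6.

Scanning left to right, the best length ending at each element is: 1→1, 4→2, 1→1, 5→3, 11→4, 6→4, 11→5, 4→2, 1→1, 6→4.
So the longest increasing subsequence has length 5, e.g. 1, 4, 5, 6, 11.

5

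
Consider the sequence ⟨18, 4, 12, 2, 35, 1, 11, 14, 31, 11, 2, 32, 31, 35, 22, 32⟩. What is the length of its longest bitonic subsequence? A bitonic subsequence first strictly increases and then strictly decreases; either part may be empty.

One longest bitonic subsequence is 4, 12, 14, 31, 32, 31, 22 (positions 2,3,8,9,12,13,15): it rises to 32 then falls. Length 7 is optimal.

7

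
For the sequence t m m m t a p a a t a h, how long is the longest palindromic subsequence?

5

One longest palindromic subsequence is taaat (positions 5,6,8,9,10); it reads the same forward and backward, and the interval DP gives dp[1][12] = 5.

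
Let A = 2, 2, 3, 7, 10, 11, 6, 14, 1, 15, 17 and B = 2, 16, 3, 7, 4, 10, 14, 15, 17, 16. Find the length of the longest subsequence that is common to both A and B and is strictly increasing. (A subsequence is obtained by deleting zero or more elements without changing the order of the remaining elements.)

7

A longest common strictly increasing subsequence is 2, 3, 7, 10, 14, 15, 17 (length 7); it appears in order in both A and B, and no longer such subsequence exists.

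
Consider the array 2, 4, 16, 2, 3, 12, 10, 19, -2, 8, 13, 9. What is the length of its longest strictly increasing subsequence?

4

Let dp[i] be the longest increasing subsequence ending at position i. Then dp = [1, 2, 3, 1, 2, 3, 3, 4, 1, 3, 4, 4].
The maximum is 4; one witness is 2, 4, 16, 19 at positions 1,2,3,8.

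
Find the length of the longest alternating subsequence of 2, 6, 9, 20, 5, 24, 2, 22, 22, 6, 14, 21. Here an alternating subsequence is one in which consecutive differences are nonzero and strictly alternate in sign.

8

A longest alternating subsequence is 2, 6, 5, 24, 2, 22, 6, 14 (positions 1,2,5,6,7,8,10,11); its 7 consecutive differences strictly alternate in sign, and length 8 is optimal.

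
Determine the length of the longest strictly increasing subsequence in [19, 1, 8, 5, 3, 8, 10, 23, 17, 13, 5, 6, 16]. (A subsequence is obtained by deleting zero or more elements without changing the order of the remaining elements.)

Scanning left to right, the best length ending at each element is: 19→1, 1→1, 8→2, 5→2, 3→2, 8→3, 10→4, 23→5, 17→5, 13→5, 5→3, 6→4, 16→6.
So the longest increasing subsequence has length 6, e.g. 1, 5, 8, 10, 13, 16.

6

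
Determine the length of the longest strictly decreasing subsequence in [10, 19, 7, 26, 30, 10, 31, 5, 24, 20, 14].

4

Let dp[i] be the longest decreasing subsequence ending at position i. Then dp = [1, 1, 2, 1, 1, 2, 1, 3, 2, 3, 4].
The maximum is 4; one witness is 26, 24, 20, 14 at positions 4,9,10,11.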